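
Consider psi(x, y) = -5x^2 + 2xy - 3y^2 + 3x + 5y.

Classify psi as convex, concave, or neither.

psi is quadratic, so its Hessian is the constant matrix H = [[-10, 2], [2, -6]].
det(H) = 56, tr(H) = -16.
det(H) > 0 and tr(H) < 0, so H is negative definite everywhere: concave.

concave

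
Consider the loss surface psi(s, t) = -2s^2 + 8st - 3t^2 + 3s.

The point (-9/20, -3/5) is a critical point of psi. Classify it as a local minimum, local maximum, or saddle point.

saddle point

The Hessian of psi is constant: H = [[-4, 8], [8, -6]].
det(H) = (-4)·(-6) − 8² = -40.
Since det(H) < 0, H is indefinite and the critical point is a saddle point.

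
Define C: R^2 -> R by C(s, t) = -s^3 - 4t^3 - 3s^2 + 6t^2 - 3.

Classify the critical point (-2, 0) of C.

local minimum

The mixed partial ∂²C/∂s∂t is 0, so the Hessian at any point is diag(C_ss, C_tt) = diag(-6(s + 1), 12(-2t + 1)).
At (-2, 0): H = diag(6, 12).
Both eigenvalues are positive, so H is positive definite: a local minimum.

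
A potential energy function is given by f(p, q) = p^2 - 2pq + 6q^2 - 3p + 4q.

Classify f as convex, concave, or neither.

f is quadratic, so its Hessian is the constant matrix H = [[2, -2], [-2, 12]].
det(H) = 20, tr(H) = 14.
det(H) > 0 and tr(H) > 0, so H is positive definite everywhere: convex.

convex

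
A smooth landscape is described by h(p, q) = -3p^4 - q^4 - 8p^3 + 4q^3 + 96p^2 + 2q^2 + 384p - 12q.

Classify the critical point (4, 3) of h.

local maximum

The mixed partial ∂²h/∂p∂q is 0, so the Hessian at any point is diag(h_pp, h_qq) = diag(12(-3p^2 - 4p + 16), 4(-3q^2 + 6q + 1)).
At (4, 3): H = diag(-576, -32).
Both eigenvalues are negative, so H is negative definite: a local maximum.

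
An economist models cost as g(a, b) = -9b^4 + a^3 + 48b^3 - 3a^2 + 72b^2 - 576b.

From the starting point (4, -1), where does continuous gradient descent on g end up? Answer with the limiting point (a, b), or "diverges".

g is separable, so gradient descent decouples: a follows -∂g/∂a, b follows -∂g/∂b.
∂g/∂a = 3a(a - 2); at a=4 this is 24, so a decreases.
∂g/∂b = -36(b - 4)(b - 2)(b + 2); at b=-1 this is -540, so b increases.
a converges to its nearest critical value 2 (a local min of the a-part); b converges to 2. The iterate converges to (2, 2).

(2, 2)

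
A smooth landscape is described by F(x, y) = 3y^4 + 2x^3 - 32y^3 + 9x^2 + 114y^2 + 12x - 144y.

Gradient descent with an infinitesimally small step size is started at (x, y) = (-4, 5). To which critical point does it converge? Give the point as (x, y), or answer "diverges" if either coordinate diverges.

diverges

F is separable, so gradient descent decouples: x follows -∂F/∂x, y follows -∂F/∂y.
∂F/∂x = 6(x + 1)(x + 2); at x=-4 this is 36, so x decreases.
∂F/∂y = 12(y - 4)(y - 3)(y - 1); at y=5 this is 96, so y decreases.
The x-coordinate has no critical point in that direction and runs off to infinity.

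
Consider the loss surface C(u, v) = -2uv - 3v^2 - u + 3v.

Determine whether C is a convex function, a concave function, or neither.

neither

C is quadratic, so its Hessian is the constant matrix H = [[0, -2], [-2, -6]].
det(H) = -4, tr(H) = -6.
det(H) < 0, so H is indefinite: neither convex nor concave.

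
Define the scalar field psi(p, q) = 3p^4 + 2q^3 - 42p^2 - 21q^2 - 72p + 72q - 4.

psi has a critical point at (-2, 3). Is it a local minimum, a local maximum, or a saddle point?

saddle point

The mixed partial ∂²psi/∂p∂q is 0, so the Hessian at any point is diag(psi_pp, psi_qq) = diag(12(3p^2 - 7), 6(2q - 7)).
At (-2, 3): H = diag(60, -6).
The eigenvalues have opposite signs, so H is indefinite: a saddle point.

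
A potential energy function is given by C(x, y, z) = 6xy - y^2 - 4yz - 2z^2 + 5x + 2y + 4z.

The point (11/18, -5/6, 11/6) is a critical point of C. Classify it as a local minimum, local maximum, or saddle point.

saddle point

The Hessian is constant: H = [[0, 6, 0], [6, -2, -4], [0, -4, -4]].
Leading principal minors: Δ₁ = 0, Δ₂ = -36, Δ₃ = 144.
The minors fit neither the all-positive nor the alternating-sign pattern, so H is indefinite: a saddle point.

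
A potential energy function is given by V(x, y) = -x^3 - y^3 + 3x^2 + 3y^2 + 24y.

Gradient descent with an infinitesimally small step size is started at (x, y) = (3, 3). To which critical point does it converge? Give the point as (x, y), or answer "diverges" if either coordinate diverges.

V is separable, so gradient descent decouples: x follows -∂V/∂x, y follows -∂V/∂y.
∂V/∂x = -3x(x - 2); at x=3 this is -9, so x increases.
∂V/∂y = -3(y - 4)(y + 2); at y=3 this is 15, so y decreases.
The x-coordinate has no critical point in that direction and runs off to infinity.

diverges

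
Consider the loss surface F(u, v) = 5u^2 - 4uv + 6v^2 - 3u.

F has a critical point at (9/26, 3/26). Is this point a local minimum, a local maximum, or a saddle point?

local minimum

The Hessian of F is constant: H = [[10, -4], [-4, 12]].
det(H) = 10·12 − (-4)² = 104.
det(H) > 0 and tr(H) = 22 > 0, so H is positive definite and the point is a local minimum.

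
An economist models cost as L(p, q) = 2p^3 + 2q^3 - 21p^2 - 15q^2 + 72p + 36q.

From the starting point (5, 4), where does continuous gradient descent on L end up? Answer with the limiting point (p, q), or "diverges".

L is separable, so gradient descent decouples: p follows -∂L/∂p, q follows -∂L/∂q.
∂L/∂p = 6(p - 4)(p - 3); at p=5 this is 12, so p decreases.
∂L/∂q = 6(q - 3)(q - 2); at q=4 this is 12, so q decreases.
p converges to its nearest critical value 4 (a local min of the p-part); q converges to 3. The iterate converges to (4, 3).

(4, 3)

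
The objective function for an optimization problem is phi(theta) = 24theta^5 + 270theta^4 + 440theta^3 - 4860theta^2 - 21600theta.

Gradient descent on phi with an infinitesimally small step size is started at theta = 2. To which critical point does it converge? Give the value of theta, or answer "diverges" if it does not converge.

3

phi'(theta) = 120(theta - 3)(theta + 3)(theta + 4)(theta + 5), so phi'(2) = -25200.
Gradient descent moves in the -phi' direction, i.e. theta is increasing.
The nearest critical point in that direction is theta = 3, where phi'' = 40320 > 0 (a local minimum). The iterate converges there.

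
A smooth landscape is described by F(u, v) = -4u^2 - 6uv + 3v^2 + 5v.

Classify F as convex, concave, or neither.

F is quadratic, so its Hessian is the constant matrix H = [[-8, -6], [-6, 6]].
det(H) = -84, tr(H) = -2.
det(H) < 0, so H is indefinite: neither convex nor concave.

neither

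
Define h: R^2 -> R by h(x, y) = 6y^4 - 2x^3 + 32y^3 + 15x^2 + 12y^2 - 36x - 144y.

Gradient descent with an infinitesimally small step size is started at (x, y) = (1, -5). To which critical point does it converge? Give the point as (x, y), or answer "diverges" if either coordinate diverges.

(2, -3)

h is separable, so gradient descent decouples: x follows -∂h/∂x, y follows -∂h/∂y.
∂h/∂x = -6(x - 3)(x - 2); at x=1 this is -12, so x increases.
∂h/∂y = 24(y - 1)(y + 2)(y + 3); at y=-5 this is -864, so y increases.
x converges to its nearest critical value 2 (a local min of the x-part); y converges to -3. The iterate converges to (2, -3).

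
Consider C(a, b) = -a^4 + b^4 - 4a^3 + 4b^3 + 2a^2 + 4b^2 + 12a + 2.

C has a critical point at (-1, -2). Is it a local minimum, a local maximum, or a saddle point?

local minimum

The mixed partial ∂²C/∂a∂b is 0, so the Hessian at any point is diag(C_aa, C_bb) = diag(4(-3a^2 - 6a + 1), 4(3b^2 + 6b + 2)).
At (-1, -2): H = diag(16, 8).
Both eigenvalues are positive, so H is positive definite: a local minimum.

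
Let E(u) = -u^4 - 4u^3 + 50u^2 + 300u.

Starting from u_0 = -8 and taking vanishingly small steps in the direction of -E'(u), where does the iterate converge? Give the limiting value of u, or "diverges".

diverges

E'(u) = -4(u - 5)(u + 3)(u + 5), so E'(-8) = 780.
Gradient descent moves in the -E' direction, i.e. u is decreasing.
There is no critical point below u=-8, and E' keeps the same sign, so the iterate runs off to −∞.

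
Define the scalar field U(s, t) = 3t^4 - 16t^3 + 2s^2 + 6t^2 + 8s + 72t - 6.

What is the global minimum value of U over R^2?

-61

U(s,t) separates as P(s) + Q(t) − 6, so its minimum is min P + min Q − 6.
P'(s) = 4s + 8 vanishes at s ∈ {-2}; Q'(t) = 12(t - 3)(t - 2)(t + 1) vanishes at t ∈ {-1, 2, 3}.
Local minima of P (where P''>0): P(-2)=-8. Local minima of Q: Q(-1)=-47, Q(3)=81.
So the global minimum of U is P(-2) + Q(-1) − 6 = -8 − 47 − 6 = -61, attained at (-2, -1).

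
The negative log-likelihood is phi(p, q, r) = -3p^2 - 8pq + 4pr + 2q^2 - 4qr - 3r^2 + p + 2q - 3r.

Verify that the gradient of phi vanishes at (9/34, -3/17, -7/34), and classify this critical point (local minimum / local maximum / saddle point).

saddle point

∇phi = (-6p - 8q + 4r + 1, -8p + 4q - 4r + 2, 4p - 4q - 6r - 3); substituting (9/34, -3/17, -7/34) gives ∇phi = (0, 0, 0), so (9/34, -3/17, -7/34) is indeed a critical point.
The Hessian is constant: H = [[-6, -8, 4], [-8, 4, -4], [4, -4, -6]].
Leading principal minors: Δ₁ = -6, Δ₂ = -88, Δ₃ = 816.
The minors fit neither the all-positive nor the alternating-sign pattern, so H is indefinite: a saddle point.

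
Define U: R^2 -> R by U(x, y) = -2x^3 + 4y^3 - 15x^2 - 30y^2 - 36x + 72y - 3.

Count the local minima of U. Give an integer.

1

U separates as a function of x plus a function of y, so ∇U=0 decouples.
∂U/∂x = -6(x + 2)(x + 3) = 0 at x ∈ {-3, -2}; ∂U/∂y = 12(y - 3)(y - 2) = 0 at y ∈ {2, 3}.
The Hessian is diagonal: diag(U_xx, U_yy). Second derivatives: U_xx(-3)=6, U_xx(-2)=-6; U_yy(2)=-12, U_yy(3)=12.
Local minima occur where both diagonal entries positive: (-3, 3). Count: 1.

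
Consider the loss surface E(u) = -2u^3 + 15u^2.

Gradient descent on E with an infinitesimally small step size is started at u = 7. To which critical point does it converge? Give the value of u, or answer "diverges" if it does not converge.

diverges

E'(u) = -6u(u - 5), so E'(7) = -84.
Gradient descent moves in the -E' direction, i.e. u is increasing.
There is no critical point above u=7, and E' keeps the same sign, so the iterate runs off to +∞.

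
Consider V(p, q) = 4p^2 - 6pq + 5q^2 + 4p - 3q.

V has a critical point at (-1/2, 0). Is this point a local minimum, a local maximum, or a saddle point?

local minimum

The Hessian of V is constant: H = [[8, -6], [-6, 10]].
det(H) = 8·10 − (-6)² = 44.
det(H) > 0 and tr(H) = 18 > 0, so H is positive definite and the point is a local minimum.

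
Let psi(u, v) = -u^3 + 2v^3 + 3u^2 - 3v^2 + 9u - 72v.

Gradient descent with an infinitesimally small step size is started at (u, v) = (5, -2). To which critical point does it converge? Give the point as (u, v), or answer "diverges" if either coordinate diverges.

psi is separable, so gradient descent decouples: u follows -∂psi/∂u, v follows -∂psi/∂v.
∂psi/∂u = -3(u - 3)(u + 1); at u=5 this is -36, so u increases.
∂psi/∂v = 6(v - 4)(v + 3); at v=-2 this is -36, so v increases.
The u-coordinate has no critical point in that direction and runs off to infinity.

diverges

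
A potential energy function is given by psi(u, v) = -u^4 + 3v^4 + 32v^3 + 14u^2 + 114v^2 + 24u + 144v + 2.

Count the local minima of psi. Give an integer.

2

psi separates as a function of u plus a function of v, so ∇psi=0 decouples.
∂psi/∂u = -4(u - 3)(u + 1)(u + 2) = 0 at u ∈ {-2, -1, 3}; ∂psi/∂v = 12(v + 1)(v + 3)(v + 4) = 0 at v ∈ {-4, -3, -1}.
The Hessian is diagonal: diag(psi_uu, psi_vv). Second derivatives: psi_uu(-2)=-20, psi_uu(-1)=16, psi_uu(3)=-80; psi_vv(-4)=36, psi_vv(-3)=-24, psi_vv(-1)=72.
Local minima occur where both diagonal entries positive: (-1, -4), (-1, -1). Count: 2.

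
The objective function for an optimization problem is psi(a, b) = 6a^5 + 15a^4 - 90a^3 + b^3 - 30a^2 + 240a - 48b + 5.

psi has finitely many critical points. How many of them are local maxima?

2

psi separates as a function of a plus a function of b, so ∇psi=0 decouples.
∂psi/∂a = 30(a - 2)(a - 1)(a + 1)(a + 4) = 0 at a ∈ {-4, -1, 1, 2}; ∂psi/∂b = 3(b - 4)(b + 4) = 0 at b ∈ {-4, 4}.
The Hessian is diagonal: diag(psi_aa, psi_bb). Second derivatives: psi_aa(-4)=-2700, psi_aa(-1)=540, psi_aa(1)=-300, psi_aa(2)=540; psi_bb(-4)=-24, psi_bb(4)=24.
Local maxima occur where both diagonal entries negative: (-4, -4), (1, -4). Count: 2.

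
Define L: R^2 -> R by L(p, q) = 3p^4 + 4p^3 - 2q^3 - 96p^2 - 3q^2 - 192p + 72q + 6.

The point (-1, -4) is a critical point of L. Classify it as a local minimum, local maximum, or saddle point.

saddle point

The mixed partial ∂²L/∂p∂q is 0, so the Hessian at any point is diag(L_pp, L_qq) = diag(12(3p^2 + 2p - 16), -6(2q + 1)).
At (-1, -4): H = diag(-180, 42).
The eigenvalues have opposite signs, so H is indefinite: a saddle point.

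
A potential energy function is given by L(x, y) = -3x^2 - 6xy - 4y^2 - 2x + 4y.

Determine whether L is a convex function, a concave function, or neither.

concave

L is quadratic, so its Hessian is the constant matrix H = [[-6, -6], [-6, -8]].
det(H) = 12, tr(H) = -14.
det(H) > 0 and tr(H) < 0, so H is negative definite everywhere: concave.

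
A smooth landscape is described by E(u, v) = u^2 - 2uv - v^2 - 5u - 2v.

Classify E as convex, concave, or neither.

E is quadratic, so its Hessian is the constant matrix H = [[2, -2], [-2, -2]].
det(H) = -8, tr(H) = 0.
det(H) < 0, so H is indefinite: neither convex nor concave.

neither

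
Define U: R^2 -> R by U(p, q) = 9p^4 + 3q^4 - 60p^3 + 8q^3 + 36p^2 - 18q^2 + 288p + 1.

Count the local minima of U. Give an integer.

U separates as a function of p plus a function of q, so ∇U=0 decouples.
∂U/∂p = 36(p - 4)(p - 2)(p + 1) = 0 at p ∈ {-1, 2, 4}; ∂U/∂q = 12q(q - 1)(q + 3) = 0 at q ∈ {-3, 0, 1}.
The Hessian is diagonal: diag(U_pp, U_qq). Second derivatives: U_pp(-1)=540, U_pp(2)=-216, U_pp(4)=360; U_qq(-3)=144, U_qq(0)=-36, U_qq(1)=48.
Local minima occur where both diagonal entries positive: (-1, -3), (-1, 1), (4, -3), (4, 1). Count: 4.

4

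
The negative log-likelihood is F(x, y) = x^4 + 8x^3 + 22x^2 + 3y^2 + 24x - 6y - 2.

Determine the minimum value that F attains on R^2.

F(x,y) separates as P(x) + Q(y) − 2, so its minimum is min P + min Q − 2.
P'(x) = 4(x + 1)(x + 2)(x + 3) vanishes at x ∈ {-3, -2, -1}; Q'(y) = 6y - 6 vanishes at y ∈ {1}.
Local minima of P (where P''>0): P(-3)=-9, P(-1)=-9. Local minima of Q: Q(1)=-3.
So the global minimum of F is P(-3) + Q(1) − 2 = -9 − 3 − 2 = -14, attained at (-3, 1).

-14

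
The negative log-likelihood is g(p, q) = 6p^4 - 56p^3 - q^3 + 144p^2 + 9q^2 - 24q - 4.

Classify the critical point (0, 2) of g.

The mixed partial ∂²g/∂p∂q is 0, so the Hessian at any point is diag(g_pp, g_qq) = diag(24(3p^2 - 14p + 12), 6(-q + 3)).
At (0, 2): H = diag(288, 6).
Both eigenvalues are positive, so H is positive definite: a local minimum.

local minimum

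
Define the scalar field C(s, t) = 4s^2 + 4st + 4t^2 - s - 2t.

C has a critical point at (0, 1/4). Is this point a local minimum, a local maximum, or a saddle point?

local minimum

The Hessian of C is constant: H = [[8, 4], [4, 8]].
det(H) = 8·8 − 4² = 48.
det(H) > 0 and tr(H) = 16 > 0, so H is positive definite and the point is a local minimum.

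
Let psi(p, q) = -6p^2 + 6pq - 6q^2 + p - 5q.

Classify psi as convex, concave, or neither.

concave

psi is quadratic, so its Hessian is the constant matrix H = [[-12, 6], [6, -12]].
det(H) = 108, tr(H) = -24.
det(H) > 0 and tr(H) < 0, so H is negative definite everywhere: concave.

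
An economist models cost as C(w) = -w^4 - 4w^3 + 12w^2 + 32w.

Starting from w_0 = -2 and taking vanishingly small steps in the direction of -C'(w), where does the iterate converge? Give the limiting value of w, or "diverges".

-1

C'(w) = -4(w - 2)(w + 1)(w + 4), so C'(-2) = -32.
Gradient descent moves in the -C' direction, i.e. w is increasing.
The nearest critical point in that direction is w = -1, where C'' = 36 > 0 (a local minimum). The iterate converges there.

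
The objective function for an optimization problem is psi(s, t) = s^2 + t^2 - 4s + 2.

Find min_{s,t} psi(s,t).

psi(s,t) separates as P(s) + Q(t) + 2, so its minimum is min P + min Q + 2.
P'(s) = 2s - 4 vanishes at s ∈ {2}; Q'(t) = 2t vanishes at t ∈ {0}.
Local minima of P (where P''>0): P(2)=-4. Local minima of Q: Q(0)=0.
So the global minimum of psi is P(2) + Q(0) + 2 = -4 + 0 + 2 = -2, attained at (2, 0).

-2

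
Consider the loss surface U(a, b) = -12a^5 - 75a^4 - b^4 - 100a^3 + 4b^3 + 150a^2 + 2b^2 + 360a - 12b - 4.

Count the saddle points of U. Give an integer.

6

U separates as a function of a plus a function of b, so ∇U=0 decouples.
∂U/∂a = -60(a - 1)(a + 1)(a + 2)(a + 3) = 0 at a ∈ {-3, -2, -1, 1}; ∂U/∂b = -4(b - 3)(b - 1)(b + 1) = 0 at b ∈ {-1, 1, 3}.
The Hessian is diagonal: diag(U_aa, U_bb). Second derivatives: U_aa(-3)=480, U_aa(-2)=-180, U_aa(-1)=240, U_aa(1)=-1440; U_bb(-1)=-32, U_bb(1)=16, U_bb(3)=-32.
Saddle points occur where the two diagonal entries have opposite signs: (-3, -1), (-3, 3), (-2, 1), (-1, -1), (-1, 3), (1, 1). Count: 6.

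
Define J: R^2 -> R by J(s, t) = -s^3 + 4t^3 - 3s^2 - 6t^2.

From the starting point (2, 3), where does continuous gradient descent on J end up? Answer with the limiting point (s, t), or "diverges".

diverges

J is separable, so gradient descent decouples: s follows -∂J/∂s, t follows -∂J/∂t.
∂J/∂s = -3s(s + 2); at s=2 this is -24, so s increases.
∂J/∂t = 12t(t - 1); at t=3 this is 72, so t decreases.
The s-coordinate has no critical point in that direction and runs off to infinity.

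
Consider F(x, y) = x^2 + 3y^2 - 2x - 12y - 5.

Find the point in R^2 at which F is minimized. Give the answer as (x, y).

F(x,y) separates as P(x) + Q(y) − 5, so its minimum is min P + min Q − 5.
P'(x) = 2x - 2 vanishes at x ∈ {1}; Q'(y) = 6y - 12 vanishes at y ∈ {2}.
Local minima of P (where P''>0): P(1)=-1. Local minima of Q: Q(2)=-12.
So the global minimum of F is P(1) + Q(2) − 5 = -1 − 12 − 5 = -18, attained at (1, 2).

(1, 2)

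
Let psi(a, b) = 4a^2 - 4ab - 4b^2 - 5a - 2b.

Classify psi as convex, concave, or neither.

neither

psi is quadratic, so its Hessian is the constant matrix H = [[8, -4], [-4, -8]].
det(H) = -80, tr(H) = 0.
det(H) < 0, so H is indefinite: neither convex nor concave.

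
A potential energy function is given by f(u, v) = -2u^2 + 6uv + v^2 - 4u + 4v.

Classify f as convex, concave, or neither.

f is quadratic, so its Hessian is the constant matrix H = [[-4, 6], [6, 2]].
det(H) = -44, tr(H) = -2.
det(H) < 0, so H is indefinite: neither convex nor concave.

neither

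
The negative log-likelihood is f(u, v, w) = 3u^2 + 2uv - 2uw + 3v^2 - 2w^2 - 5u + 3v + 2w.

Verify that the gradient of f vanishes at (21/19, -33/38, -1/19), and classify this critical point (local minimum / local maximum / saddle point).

saddle point

∇f = (6u + 2v - 2w - 5, 2u + 6v + 3, -2u - 4w + 2); substituting (21/19, -33/38, -1/19) gives ∇f = (0, 0, 0), so (21/19, -33/38, -1/19) is indeed a critical point.
The Hessian is constant: H = [[6, 2, -2], [2, 6, 0], [-2, 0, -4]].
Leading principal minors: Δ₁ = 6, Δ₂ = 32, Δ₃ = -152.
The minors fit neither the all-positive nor the alternating-sign pattern, so H is indefinite: a saddle point.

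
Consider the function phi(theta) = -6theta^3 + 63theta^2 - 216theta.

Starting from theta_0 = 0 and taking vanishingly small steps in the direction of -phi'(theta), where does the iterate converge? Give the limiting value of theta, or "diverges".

phi'(theta) = -18(theta - 4)(theta - 3), so phi'(0) = -216.
Gradient descent moves in the -phi' direction, i.e. theta is increasing.
The nearest critical point in that direction is theta = 3, where phi'' = 18 > 0 (a local minimum). The iterate converges there.

3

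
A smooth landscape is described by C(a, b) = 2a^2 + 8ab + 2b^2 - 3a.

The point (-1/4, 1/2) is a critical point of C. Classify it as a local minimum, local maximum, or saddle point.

The Hessian of C is constant: H = [[4, 8], [8, 4]].
det(H) = 4·4 − 8² = -48.
Since det(H) < 0, H is indefinite and the critical point is a saddle point.

saddle point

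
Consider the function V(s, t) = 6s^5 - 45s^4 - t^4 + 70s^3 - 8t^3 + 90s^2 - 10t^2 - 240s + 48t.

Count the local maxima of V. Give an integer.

4

V separates as a function of s plus a function of t, so ∇V=0 decouples.
∂V/∂s = 30(s - 4)(s - 2)(s - 1)(s + 1) = 0 at s ∈ {-1, 1, 2, 4}; ∂V/∂t = -4(t - 1)(t + 3)(t + 4) = 0 at t ∈ {-4, -3, 1}.
The Hessian is diagonal: diag(V_ss, V_tt). Second derivatives: V_ss(-1)=-900, V_ss(1)=180, V_ss(2)=-180, V_ss(4)=900; V_tt(-4)=-20, V_tt(-3)=16, V_tt(1)=-80.
Local maxima occur where both diagonal entries negative: (-1, -4), (-1, 1), (2, -4), (2, 1). Count: 4.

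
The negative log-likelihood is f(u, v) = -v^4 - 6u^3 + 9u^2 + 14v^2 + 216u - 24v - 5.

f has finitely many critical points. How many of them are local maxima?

f separates as a function of u plus a function of v, so ∇f=0 decouples.
∂f/∂u = -18(u - 4)(u + 3) = 0 at u ∈ {-3, 4}; ∂f/∂v = -4(v - 2)(v - 1)(v + 3) = 0 at v ∈ {-3, 1, 2}.
The Hessian is diagonal: diag(f_uu, f_vv). Second derivatives: f_uu(-3)=126, f_uu(4)=-126; f_vv(-3)=-80, f_vv(1)=16, f_vv(2)=-20.
Local maxima occur where both diagonal entries negative: (4, -3), (4, 2). Count: 2.

2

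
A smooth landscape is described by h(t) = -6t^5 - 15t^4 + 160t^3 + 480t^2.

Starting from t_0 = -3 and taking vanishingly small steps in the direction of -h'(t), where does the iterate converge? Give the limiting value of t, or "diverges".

h'(t) = -30t(t - 4)(t + 2)(t + 4), so h'(-3) = 630.
Gradient descent moves in the -h' direction, i.e. t is decreasing.
The nearest critical point in that direction is t = -4, where h'' = 1920 > 0 (a local minimum). The iterate converges there.

-4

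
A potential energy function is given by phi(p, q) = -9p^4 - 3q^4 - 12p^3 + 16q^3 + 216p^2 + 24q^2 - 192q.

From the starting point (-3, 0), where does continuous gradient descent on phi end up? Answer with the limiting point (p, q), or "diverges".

phi is separable, so gradient descent decouples: p follows -∂phi/∂p, q follows -∂phi/∂q.
∂phi/∂p = -36p(p - 3)(p + 4); at p=-3 this is -648, so p increases.
∂phi/∂q = -12(q - 4)(q - 2)(q + 2); at q=0 this is -192, so q increases.
p converges to its nearest critical value 0 (a local min of the p-part); q converges to 2. The iterate converges to (0, 2).

(0, 2)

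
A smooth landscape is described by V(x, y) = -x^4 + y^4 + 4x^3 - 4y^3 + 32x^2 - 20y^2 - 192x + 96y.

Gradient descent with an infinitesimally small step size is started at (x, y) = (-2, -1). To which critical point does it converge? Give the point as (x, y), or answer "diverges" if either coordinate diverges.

V is separable, so gradient descent decouples: x follows -∂V/∂x, y follows -∂V/∂y.
∂V/∂x = -4(x - 4)(x - 3)(x + 4); at x=-2 this is -240, so x increases.
∂V/∂y = 4(y - 4)(y - 2)(y + 3); at y=-1 this is 120, so y decreases.
x converges to its nearest critical value 3 (a local min of the x-part); y converges to -3. The iterate converges to (3, -3).

(3, -3)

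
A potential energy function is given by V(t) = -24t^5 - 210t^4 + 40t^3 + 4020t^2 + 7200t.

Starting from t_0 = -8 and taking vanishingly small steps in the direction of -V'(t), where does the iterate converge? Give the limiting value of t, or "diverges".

V'(t) = -120(t - 3)(t + 1)(t + 4)(t + 5), so V'(-8) = -110880.
Gradient descent moves in the -V' direction, i.e. t is increasing.
The nearest critical point in that direction is t = -5, where V'' = 3840 > 0 (a local minimum). The iterate converges there.

-5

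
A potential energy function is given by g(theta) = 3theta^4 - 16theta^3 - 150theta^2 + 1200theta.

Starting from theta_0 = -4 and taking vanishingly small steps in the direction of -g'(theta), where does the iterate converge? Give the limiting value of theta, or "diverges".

-5

g'(theta) = 12(theta - 5)(theta - 4)(theta + 5), so g'(-4) = 864.
Gradient descent moves in the -g' direction, i.e. theta is decreasing.
The nearest critical point in that direction is theta = -5, where g'' = 1080 > 0 (a local minimum). The iterate converges there.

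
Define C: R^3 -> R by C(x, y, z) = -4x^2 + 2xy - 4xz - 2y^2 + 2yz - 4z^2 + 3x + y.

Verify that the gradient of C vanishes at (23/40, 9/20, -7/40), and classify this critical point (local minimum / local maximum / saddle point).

local maximum

∇C = (-8x + 2y - 4z + 3, 2x - 4y + 2z + 1, -4x + 2y - 8z); substituting (23/40, 9/20, -7/40) gives ∇C = (0, 0, 0), so (23/40, 9/20, -7/40) is indeed a critical point.
The Hessian is constant: H = [[-8, 2, -4], [2, -4, 2], [-4, 2, -8]].
Leading principal minors: Δ₁ = -8, Δ₂ = 28, Δ₃ = -160.
The minors alternate sign starting negative (−, +, −), so H is negative definite: a local maximum.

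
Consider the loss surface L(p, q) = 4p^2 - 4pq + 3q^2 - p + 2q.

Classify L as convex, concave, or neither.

L is quadratic, so its Hessian is the constant matrix H = [[8, -4], [-4, 6]].
det(H) = 32, tr(H) = 14.
det(H) > 0 and tr(H) > 0, so H is positive definite everywhere: convex.

convex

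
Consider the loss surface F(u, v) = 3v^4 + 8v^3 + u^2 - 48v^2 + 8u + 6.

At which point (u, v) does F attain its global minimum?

(-4, -4)

F(u,v) separates as P(u) + Q(v) + 6, so its minimum is min P + min Q + 6.
P'(u) = 2u + 8 vanishes at u ∈ {-4}; Q'(v) = 12v(v - 2)(v + 4) vanishes at v ∈ {-4, 0, 2}.
Local minima of P (where P''>0): P(-4)=-16. Local minima of Q: Q(-4)=-512, Q(2)=-80.
So the global minimum of F is P(-4) + Q(-4) + 6 = -16 − 512 + 6 = -522, attained at (-4, -4).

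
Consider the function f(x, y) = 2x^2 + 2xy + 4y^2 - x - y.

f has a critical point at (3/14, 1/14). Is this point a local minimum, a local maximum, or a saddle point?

local minimum

The Hessian of f is constant: H = [[4, 2], [2, 8]].
det(H) = 4·8 − 2² = 28.
det(H) > 0 and tr(H) = 12 > 0, so H is positive definite and the point is a local minimum.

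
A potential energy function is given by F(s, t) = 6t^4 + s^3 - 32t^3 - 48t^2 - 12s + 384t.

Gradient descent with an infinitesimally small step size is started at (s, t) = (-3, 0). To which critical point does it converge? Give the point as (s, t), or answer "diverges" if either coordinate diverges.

diverges

F is separable, so gradient descent decouples: s follows -∂F/∂s, t follows -∂F/∂t.
∂F/∂s = 3(s - 2)(s + 2); at s=-3 this is 15, so s decreases.
∂F/∂t = 24(t - 4)(t - 2)(t + 2); at t=0 this is 384, so t decreases.
The s-coordinate has no critical point in that direction and runs off to infinity.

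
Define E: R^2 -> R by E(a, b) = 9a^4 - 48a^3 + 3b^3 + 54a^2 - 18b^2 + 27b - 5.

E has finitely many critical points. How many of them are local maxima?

E separates as a function of a plus a function of b, so ∇E=0 decouples.
∂E/∂a = 36a(a - 3)(a - 1) = 0 at a ∈ {0, 1, 3}; ∂E/∂b = 9(b - 3)(b - 1) = 0 at b ∈ {1, 3}.
The Hessian is diagonal: diag(E_aa, E_bb). Second derivatives: E_aa(0)=108, E_aa(1)=-72, E_aa(3)=216; E_bb(1)=-18, E_bb(3)=18.
Local maxima occur where both diagonal entries negative: (1, 1). Count: 1.

1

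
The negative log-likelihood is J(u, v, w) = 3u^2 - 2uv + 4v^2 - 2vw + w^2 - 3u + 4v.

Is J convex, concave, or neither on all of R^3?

J is quadratic, so its Hessian is the constant matrix H = [[6, -2, 0], [-2, 8, -2], [0, -2, 2]].
Leading principal minors: 6, 44, 64.
All positive ⇒ H ≻ 0 ⇒ convex.

convex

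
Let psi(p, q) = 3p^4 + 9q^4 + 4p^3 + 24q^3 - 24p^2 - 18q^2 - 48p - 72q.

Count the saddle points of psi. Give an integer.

4

psi separates as a function of p plus a function of q, so ∇psi=0 decouples.
∂psi/∂p = 12(p - 2)(p + 1)(p + 2) = 0 at p ∈ {-2, -1, 2}; ∂psi/∂q = 36(q - 1)(q + 1)(q + 2) = 0 at q ∈ {-2, -1, 1}.
The Hessian is diagonal: diag(psi_pp, psi_qq). Second derivatives: psi_pp(-2)=48, psi_pp(-1)=-36, psi_pp(2)=144; psi_qq(-2)=108, psi_qq(-1)=-72, psi_qq(1)=216.
Saddle points occur where the two diagonal entries have opposite signs: (-2, -1), (-1, -2), (-1, 1), (2, -1). Count: 4.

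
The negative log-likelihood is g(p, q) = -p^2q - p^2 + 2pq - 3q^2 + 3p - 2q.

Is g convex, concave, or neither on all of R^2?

neither

The term -p^2q is cubic, so the Hessian is not constant.
∂²g/∂p² = -2q - 2, which takes both signs as q varies (negative for sufficiently large q). A diagonal entry of the Hessian changing sign means the Hessian is neither positive- nor negative-semidefinite on all of R^2.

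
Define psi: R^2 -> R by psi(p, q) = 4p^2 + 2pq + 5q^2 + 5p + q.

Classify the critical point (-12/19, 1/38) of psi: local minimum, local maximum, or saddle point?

local minimum

The Hessian of psi is constant: H = [[8, 2], [2, 10]].
det(H) = 8·10 − 2² = 76.
det(H) > 0 and tr(H) = 18 > 0, so H is positive definite and the point is a local minimum.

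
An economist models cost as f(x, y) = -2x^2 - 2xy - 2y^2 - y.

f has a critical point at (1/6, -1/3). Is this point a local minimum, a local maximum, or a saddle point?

local maximum

The Hessian of f is constant: H = [[-4, -2], [-2, -4]].
det(H) = (-4)·(-4) − (-2)² = 12.
det(H) > 0 and tr(H) = -8 < 0, so H is negative definite and the point is a local maximum.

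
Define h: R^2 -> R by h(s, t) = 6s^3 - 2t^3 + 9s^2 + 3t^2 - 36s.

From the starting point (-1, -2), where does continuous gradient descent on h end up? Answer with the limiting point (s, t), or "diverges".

(1, 0)

h is separable, so gradient descent decouples: s follows -∂h/∂s, t follows -∂h/∂t.
∂h/∂s = 18(s - 1)(s + 2); at s=-1 this is -36, so s increases.
∂h/∂t = -6t(t - 1); at t=-2 this is -36, so t increases.
s converges to its nearest critical value 1 (a local min of the s-part); t converges to 0. The iterate converges to (1, 0).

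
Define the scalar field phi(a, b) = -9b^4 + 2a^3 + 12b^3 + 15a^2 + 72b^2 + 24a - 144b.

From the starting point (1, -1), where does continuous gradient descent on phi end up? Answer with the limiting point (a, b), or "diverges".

(-1, 1)

phi is separable, so gradient descent decouples: a follows -∂phi/∂a, b follows -∂phi/∂b.
∂phi/∂a = 6(a + 1)(a + 4); at a=1 this is 60, so a decreases.
∂phi/∂b = -36(b - 2)(b - 1)(b + 2); at b=-1 this is -216, so b increases.
a converges to its nearest critical value -1 (a local min of the a-part); b converges to 1. The iterate converges to (-1, 1).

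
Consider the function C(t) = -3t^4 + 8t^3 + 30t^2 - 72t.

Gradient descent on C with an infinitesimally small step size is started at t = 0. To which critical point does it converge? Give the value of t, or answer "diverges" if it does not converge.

1

C'(t) = -12(t - 3)(t - 1)(t + 2), so C'(0) = -72.
Gradient descent moves in the -C' direction, i.e. t is increasing.
The nearest critical point in that direction is t = 1, where C'' = 72 > 0 (a local minimum). The iterate converges there.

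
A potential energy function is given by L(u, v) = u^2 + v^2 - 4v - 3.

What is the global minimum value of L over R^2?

-7

L(u,v) separates as P(u) + Q(v) − 3, so its minimum is min P + min Q − 3.
P'(u) = 2u vanishes at u ∈ {0}; Q'(v) = 2v - 4 vanishes at v ∈ {2}.
Local minima of P (where P''>0): P(0)=0. Local minima of Q: Q(2)=-4.
So the global minimum of L is P(0) + Q(2) − 3 = 0 − 4 − 3 = -7, attained at (0, 2).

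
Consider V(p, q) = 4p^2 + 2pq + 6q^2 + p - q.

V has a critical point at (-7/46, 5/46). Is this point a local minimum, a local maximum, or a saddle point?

local minimum

The Hessian of V is constant: H = [[8, 2], [2, 12]].
det(H) = 8·12 − 2² = 92.
det(H) > 0 and tr(H) = 20 > 0, so H is positive definite and the point is a local minimum.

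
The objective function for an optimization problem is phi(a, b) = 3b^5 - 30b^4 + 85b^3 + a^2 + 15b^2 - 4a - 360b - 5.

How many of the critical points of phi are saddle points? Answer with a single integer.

2

phi separates as a function of a plus a function of b, so ∇phi=0 decouples.
∂phi/∂a = 2(a - 2) = 0 at a ∈ {2}; ∂phi/∂b = 15(b - 4)(b - 3)(b - 2)(b + 1) = 0 at b ∈ {-1, 2, 3, 4}.
The Hessian is diagonal: diag(phi_aa, phi_bb). Second derivatives: phi_aa(2)=2; phi_bb(-1)=-900, phi_bb(2)=90, phi_bb(3)=-60, phi_bb(4)=150.
Saddle points occur where the two diagonal entries have opposite signs: (2, -1), (2, 3). Count: 2.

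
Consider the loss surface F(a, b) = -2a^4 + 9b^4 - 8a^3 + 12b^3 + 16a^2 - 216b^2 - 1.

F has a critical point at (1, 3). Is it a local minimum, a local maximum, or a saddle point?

saddle point

The mixed partial ∂²F/∂a∂b is 0, so the Hessian at any point is diag(F_aa, F_bb) = diag(8(-3a^2 - 6a + 4), 36(3b^2 + 2b - 12)).
At (1, 3): H = diag(-40, 756).
The eigenvalues have opposite signs, so H is indefinite: a saddle point.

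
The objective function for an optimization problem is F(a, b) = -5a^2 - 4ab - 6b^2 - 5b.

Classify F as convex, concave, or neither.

F is quadratic, so its Hessian is the constant matrix H = [[-10, -4], [-4, -12]].
det(H) = 104, tr(H) = -22.
det(H) > 0 and tr(H) < 0, so H is negative definite everywhere: concave.

concave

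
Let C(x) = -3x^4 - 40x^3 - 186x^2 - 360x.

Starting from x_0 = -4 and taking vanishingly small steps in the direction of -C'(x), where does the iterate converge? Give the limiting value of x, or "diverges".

C'(x) = -12(x + 2)(x + 3)(x + 5), so C'(-4) = -24.
Gradient descent moves in the -C' direction, i.e. x is increasing.
The nearest critical point in that direction is x = -3, where C'' = 24 > 0 (a local minimum). The iterate converges there.

-3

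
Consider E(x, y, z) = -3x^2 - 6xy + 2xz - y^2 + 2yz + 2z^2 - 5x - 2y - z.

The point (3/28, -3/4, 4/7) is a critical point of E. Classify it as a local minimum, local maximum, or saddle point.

saddle point

The Hessian is constant: H = [[-6, -6, 2], [-6, -2, 2], [2, 2, 4]].
Leading principal minors: Δ₁ = -6, Δ₂ = -24, Δ₃ = -112.
The minors fit neither the all-positive nor the alternating-sign pattern, so H is indefinite: a saddle point.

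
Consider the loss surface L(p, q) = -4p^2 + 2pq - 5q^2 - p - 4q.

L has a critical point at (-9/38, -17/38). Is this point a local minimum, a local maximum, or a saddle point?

The Hessian of L is constant: H = [[-8, 2], [2, -10]].
det(H) = (-8)·(-10) − 2² = 76.
det(H) > 0 and tr(H) = -18 < 0, so H is negative definite and the point is a local maximum.

local maximum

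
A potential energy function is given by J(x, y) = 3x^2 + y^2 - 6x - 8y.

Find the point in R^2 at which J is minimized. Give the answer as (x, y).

J(x,y) separates as P(x) + Q(y), so its minimum is min P + min Q.
P'(x) = 6x - 6 vanishes at x ∈ {1}; Q'(y) = 2y - 8 vanishes at y ∈ {4}.
Local minima of P (where P''>0): P(1)=-3. Local minima of Q: Q(4)=-16.
So the global minimum of J is P(1) + Q(4) = -3 − 16 = -19, attained at (1, 4).

(1, 4)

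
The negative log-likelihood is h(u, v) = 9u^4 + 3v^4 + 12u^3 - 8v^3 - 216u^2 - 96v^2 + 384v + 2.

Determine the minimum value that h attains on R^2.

h(u,v) separates as P(u) + Q(v) + 2, so its minimum is min P + min Q + 2.
P'(u) = 36u(u - 3)(u + 4) vanishes at u ∈ {-4, 0, 3}; Q'(v) = 12(v - 4)(v - 2)(v + 4) vanishes at v ∈ {-4, 2, 4}.
Local minima of P (where P''>0): P(-4)=-1920, P(3)=-891. Local minima of Q: Q(-4)=-1792, Q(4)=256.
So the global minimum of h is P(-4) + Q(-4) + 2 = -1920 − 1792 + 2 = -3710, attained at (-4, -4).

-3710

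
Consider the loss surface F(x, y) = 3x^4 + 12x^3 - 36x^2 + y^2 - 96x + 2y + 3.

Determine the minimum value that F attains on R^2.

-190

F(x,y) separates as P(x) + Q(y) + 3, so its minimum is min P + min Q + 3.
P'(x) = 12(x - 2)(x + 1)(x + 4) vanishes at x ∈ {-4, -1, 2}; Q'(y) = 2y + 2 vanishes at y ∈ {-1}.
Local minima of P (where P''>0): P(-4)=-192, P(2)=-192. Local minima of Q: Q(-1)=-1.
So the global minimum of F is P(-4) + Q(-1) + 3 = -192 − 1 + 3 = -190, attained at (-4, -1).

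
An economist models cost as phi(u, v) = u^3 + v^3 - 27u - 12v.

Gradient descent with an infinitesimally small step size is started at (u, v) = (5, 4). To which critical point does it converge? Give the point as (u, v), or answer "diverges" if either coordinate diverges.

(3, 2)

phi is separable, so gradient descent decouples: u follows -∂phi/∂u, v follows -∂phi/∂v.
∂phi/∂u = 3(u - 3)(u + 3); at u=5 this is 48, so u decreases.
∂phi/∂v = 3(v - 2)(v + 2); at v=4 this is 36, so v decreases.
u converges to its nearest critical value 3 (a local min of the u-part); v converges to 2. The iterate converges to (3, 2).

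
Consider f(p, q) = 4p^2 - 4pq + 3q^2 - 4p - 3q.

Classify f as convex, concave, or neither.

f is quadratic, so its Hessian is the constant matrix H = [[8, -4], [-4, 6]].
det(H) = 32, tr(H) = 14.
det(H) > 0 and tr(H) > 0, so H is positive definite everywhere: convex.

convex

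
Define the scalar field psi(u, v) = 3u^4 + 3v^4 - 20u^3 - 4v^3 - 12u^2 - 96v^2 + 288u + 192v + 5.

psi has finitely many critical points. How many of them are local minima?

4

psi separates as a function of u plus a function of v, so ∇psi=0 decouples.
∂psi/∂u = 12(u - 4)(u - 3)(u + 2) = 0 at u ∈ {-2, 3, 4}; ∂psi/∂v = 12(v - 4)(v - 1)(v + 4) = 0 at v ∈ {-4, 1, 4}.
The Hessian is diagonal: diag(psi_uu, psi_vv). Second derivatives: psi_uu(-2)=360, psi_uu(3)=-60, psi_uu(4)=72; psi_vv(-4)=480, psi_vv(1)=-180, psi_vv(4)=288.
Local minima occur where both diagonal entries positive: (-2, -4), (-2, 4), (4, -4), (4, 4). Count: 4.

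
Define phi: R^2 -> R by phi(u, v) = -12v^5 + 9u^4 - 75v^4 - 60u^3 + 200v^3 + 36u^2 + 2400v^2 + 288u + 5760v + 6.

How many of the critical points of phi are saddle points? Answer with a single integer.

6

phi separates as a function of u plus a function of v, so ∇phi=0 decouples.
∂phi/∂u = 36(u - 4)(u - 2)(u + 1) = 0 at u ∈ {-1, 2, 4}; ∂phi/∂v = -60(v - 4)(v + 2)(v + 3)(v + 4) = 0 at v ∈ {-4, -3, -2, 4}.
The Hessian is diagonal: diag(phi_uu, phi_vv). Second derivatives: phi_uu(-1)=540, phi_uu(2)=-216, phi_uu(4)=360; phi_vv(-4)=960, phi_vv(-3)=-420, phi_vv(-2)=720, phi_vv(4)=-20160.
Saddle points occur where the two diagonal entries have opposite signs: (-1, -3), (-1, 4), (2, -4), (2, -2), (4, -3), (4, 4). Count: 6.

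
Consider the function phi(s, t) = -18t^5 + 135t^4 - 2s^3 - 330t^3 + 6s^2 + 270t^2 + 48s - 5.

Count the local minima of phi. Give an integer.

phi separates as a function of s plus a function of t, so ∇phi=0 decouples.
∂phi/∂s = -6(s - 4)(s + 2) = 0 at s ∈ {-2, 4}; ∂phi/∂t = -90t(t - 3)(t - 2)(t - 1) = 0 at t ∈ {0, 1, 2, 3}.
The Hessian is diagonal: diag(phi_ss, phi_tt). Second derivatives: phi_ss(-2)=36, phi_ss(4)=-36; phi_tt(0)=540, phi_tt(1)=-180, phi_tt(2)=180, phi_tt(3)=-540.
Local minima occur where both diagonal entries positive: (-2, 0), (-2, 2). Count: 2.

2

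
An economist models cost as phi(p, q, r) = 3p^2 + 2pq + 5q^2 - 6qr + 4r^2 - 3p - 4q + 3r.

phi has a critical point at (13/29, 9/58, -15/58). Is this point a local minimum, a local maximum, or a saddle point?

The Hessian is constant: H = [[6, 2, 0], [2, 10, -6], [0, -6, 8]].
Leading principal minors: Δ₁ = 6, Δ₂ = 56, Δ₃ = 232.
All leading minors are positive, so H is positive definite: a local minimum.

local minimum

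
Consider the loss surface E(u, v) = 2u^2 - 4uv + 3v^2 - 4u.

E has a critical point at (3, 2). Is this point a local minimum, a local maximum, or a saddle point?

The Hessian of E is constant: H = [[4, -4], [-4, 6]].
det(H) = 4·6 − (-4)² = 8.
det(H) > 0 and tr(H) = 10 > 0, so H is positive definite and the point is a local minimum.

local minimum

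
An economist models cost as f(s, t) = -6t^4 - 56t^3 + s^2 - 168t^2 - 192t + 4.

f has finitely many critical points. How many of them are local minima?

f separates as a function of s plus a function of t, so ∇f=0 decouples.
∂f/∂s = 2s = 0 at s ∈ {0}; ∂f/∂t = -24(t + 1)(t + 2)(t + 4) = 0 at t ∈ {-4, -2, -1}.
The Hessian is diagonal: diag(f_ss, f_tt). Second derivatives: f_ss(0)=2; f_tt(-4)=-144, f_tt(-2)=48, f_tt(-1)=-72.
Local minima occur where both diagonal entries positive: (0, -2). Count: 1.

1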